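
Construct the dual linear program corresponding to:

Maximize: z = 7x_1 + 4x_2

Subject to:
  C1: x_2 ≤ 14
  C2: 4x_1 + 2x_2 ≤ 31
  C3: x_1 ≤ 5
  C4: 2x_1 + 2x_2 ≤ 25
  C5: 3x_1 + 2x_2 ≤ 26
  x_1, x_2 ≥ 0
Minimize: z = 14y1 + 31y2 + 5y3 + 25y4 + 26y5

Subject to:
  C1: -4y2 - y3 - 2y4 - 3y5 ≤ -7
  C2: -y1 - 2y2 - 2y4 - 2y5 ≤ -4
  y1, y2, y3, y4, y5 ≥ 0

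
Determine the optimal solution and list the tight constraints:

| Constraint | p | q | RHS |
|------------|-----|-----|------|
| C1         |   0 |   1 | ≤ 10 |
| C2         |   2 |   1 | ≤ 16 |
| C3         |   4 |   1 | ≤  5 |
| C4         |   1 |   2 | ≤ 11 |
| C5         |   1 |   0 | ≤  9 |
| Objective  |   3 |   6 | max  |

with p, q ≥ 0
Optimal: p = 0, q = 5
Slack at optimum:
  C1: slack = 5
  C2: slack = 11
  C3: slack = 0 (binding)
  C4: slack = 1
  C5: slack = 9
  p ≥ 0: p = 0 (binding)
  q ≥ 0: q = 5
Binding constraints: C3, p ≥ 0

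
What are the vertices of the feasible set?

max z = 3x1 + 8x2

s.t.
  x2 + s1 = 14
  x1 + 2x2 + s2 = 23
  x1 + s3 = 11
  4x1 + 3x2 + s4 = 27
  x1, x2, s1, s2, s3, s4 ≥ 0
Each vertex is the intersection of two constraint boundaries that also satisfies all remaining constraints:
  x1 = 0 and x2 = 0 → (0, 0)
  4x1 + 3x2 = 27 and x2 = 0 → (6.75, 0)
  4x1 + 3x2 = 27 and x1 = 0 → (0, 9)

Vertices: (0, 0), (6.75, 0), (0, 9)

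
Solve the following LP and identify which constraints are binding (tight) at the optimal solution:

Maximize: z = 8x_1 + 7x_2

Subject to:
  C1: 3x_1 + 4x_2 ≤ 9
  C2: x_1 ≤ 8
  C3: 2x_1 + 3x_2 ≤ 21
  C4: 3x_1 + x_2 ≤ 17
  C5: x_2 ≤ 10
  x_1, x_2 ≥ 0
Optimal: x_1 = 3, x_2 = 0
Binding: C1, x_2 ≥ 0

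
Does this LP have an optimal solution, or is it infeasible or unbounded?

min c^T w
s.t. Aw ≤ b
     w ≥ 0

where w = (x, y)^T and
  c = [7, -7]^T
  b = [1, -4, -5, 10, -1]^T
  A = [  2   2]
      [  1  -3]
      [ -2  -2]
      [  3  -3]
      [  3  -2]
One constraint requires 2x + 2y ≤ 1, while the constraint -2x - 2y ≤ -5 is equivalent to 2x + 2y ≥ 5. Together they would need 5 ≤ 2x + 2y ≤ 1, which is impossible since 5 > 1. No point satisfies all constraints.

Infeasible — the constraint set is empty.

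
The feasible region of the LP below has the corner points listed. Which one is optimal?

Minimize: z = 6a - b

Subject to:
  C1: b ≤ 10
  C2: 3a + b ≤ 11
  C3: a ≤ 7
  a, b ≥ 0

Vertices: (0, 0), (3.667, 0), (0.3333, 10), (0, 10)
Evaluating z = 6a - b at each vertex:
  (0, 0): z = 0
  (3.667, 0): z = 22
  (0.3333, 10): z = -8
  (0, 10): z = -10

The smallest value is z = -10, attained at (0, 10).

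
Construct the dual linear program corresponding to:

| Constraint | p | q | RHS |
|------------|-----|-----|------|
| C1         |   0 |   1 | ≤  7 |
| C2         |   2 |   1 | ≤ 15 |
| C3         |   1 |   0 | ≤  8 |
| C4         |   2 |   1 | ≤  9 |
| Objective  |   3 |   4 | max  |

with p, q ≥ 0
Minimize: z = 7y1 + 15y2 + 8y3 + 9y4

Subject to:
  C1: -2y2 - y3 - 2y4 ≤ -3
  C2: -y1 - y2 - y4 ≤ -4
  y1, y2, y3, y4 ≥ 0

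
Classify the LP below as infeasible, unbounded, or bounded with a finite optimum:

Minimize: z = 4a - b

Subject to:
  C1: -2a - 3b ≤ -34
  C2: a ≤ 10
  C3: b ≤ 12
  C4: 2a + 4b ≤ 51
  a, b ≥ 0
The point (0, 12) satisfies every constraint, so the LP is feasible; the constraints give a ≤ 10 and b ≤ 12, which with a, b ≥ 0 keep the feasible region inside a bounded box. A feasible, bounded LP attains a finite optimum at a vertex.

Evaluating z = 4a - b at each vertex:
  (10, 4.667): z = 35.33
  (10, 7.75): z = 32.25
  (1.5, 12): z = -6
  (0, 12): z = -12
  (0, 11.33): z = -11.33

Bounded optimum: z* = -12 at (0, 12).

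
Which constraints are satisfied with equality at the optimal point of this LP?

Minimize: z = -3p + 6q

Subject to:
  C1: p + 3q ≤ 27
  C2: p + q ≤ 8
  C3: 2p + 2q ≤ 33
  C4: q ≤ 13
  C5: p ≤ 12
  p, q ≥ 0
Optimal: p = 8, q = 0
Binding: C2, q ≥ 0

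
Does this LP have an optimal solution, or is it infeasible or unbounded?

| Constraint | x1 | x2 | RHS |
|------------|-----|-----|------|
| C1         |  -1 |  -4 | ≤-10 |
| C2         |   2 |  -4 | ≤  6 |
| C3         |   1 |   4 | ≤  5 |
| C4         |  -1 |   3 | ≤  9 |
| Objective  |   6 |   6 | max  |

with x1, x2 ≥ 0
C3 requires x1 + 4x2 ≤ 5, while C1 (-x1 - 4x2 ≤ -10) is equivalent to x1 + 4x2 ≥ 10. Together they would need 10 ≤ x1 + 4x2 ≤ 5, which is impossible since 10 > 5. No point satisfies all constraints.

The feasible region is empty; the LP is infeasible.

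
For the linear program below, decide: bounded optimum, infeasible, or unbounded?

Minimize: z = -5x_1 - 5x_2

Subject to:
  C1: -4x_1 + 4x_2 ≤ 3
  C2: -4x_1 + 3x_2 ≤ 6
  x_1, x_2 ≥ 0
Feasible point: (0, 0) satisfies every constraint, so the LP is feasible.
Direction d = (1, 0): for each constraint row a, a·d ≤ 0 —
  (-4)(1) + (4)(0) = -4 ≤ 0
  (-4)(1) + (3)(0) = -4 ≤ 0
and d ≥ 0, so (0, 0) + t·d stays feasible for every t ≥ 0. Along this ray z = -5x_1 - 5x_2 changes by -5 per unit t, so z → −∞.

Unbounded — the objective can decrease without bound over the feasible region.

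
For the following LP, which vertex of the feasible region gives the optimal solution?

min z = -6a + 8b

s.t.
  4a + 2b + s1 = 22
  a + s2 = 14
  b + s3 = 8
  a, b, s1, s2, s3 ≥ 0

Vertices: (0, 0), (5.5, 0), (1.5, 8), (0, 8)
Evaluating z = -6a + 8b at each vertex:
  (0, 0): z = 0
  (5.5, 0): z = -33
  (1.5, 8): z = 55
  (0, 8): z = 64

The smallest value is z = -33, attained at (5.5, 0).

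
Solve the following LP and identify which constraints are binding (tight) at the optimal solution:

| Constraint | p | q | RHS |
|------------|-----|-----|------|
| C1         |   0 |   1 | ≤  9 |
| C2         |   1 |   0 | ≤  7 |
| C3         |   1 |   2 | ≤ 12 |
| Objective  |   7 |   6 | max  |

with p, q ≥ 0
Optimal: p = 7, q = 2.5
Binding: C2, C3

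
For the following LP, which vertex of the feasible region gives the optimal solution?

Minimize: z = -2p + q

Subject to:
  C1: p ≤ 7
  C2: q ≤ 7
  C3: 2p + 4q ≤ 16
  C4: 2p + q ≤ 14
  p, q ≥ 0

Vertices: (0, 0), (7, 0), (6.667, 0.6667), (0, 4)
Evaluating z = -2p + q at each vertex:
  (0, 0): z = 0
  (7, 0): z = -14
  (6.667, 0.6667): z = -12.67
  (0, 4): z = 4

The smallest value is z = -14, attained at (7, 0).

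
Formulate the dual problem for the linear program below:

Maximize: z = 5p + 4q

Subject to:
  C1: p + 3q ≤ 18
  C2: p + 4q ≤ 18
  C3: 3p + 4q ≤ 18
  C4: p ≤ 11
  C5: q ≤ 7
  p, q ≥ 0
Minimize: z = 18y1 + 18y2 + 18y3 + 11y4 + 7y5

Subject to:
  C1: -y1 - y2 - 3y3 - y4 ≤ -5
  C2: -3y1 - 4y2 - 4y3 - y5 ≤ -4
  y1, y2, y3, y4, y5 ≥ 0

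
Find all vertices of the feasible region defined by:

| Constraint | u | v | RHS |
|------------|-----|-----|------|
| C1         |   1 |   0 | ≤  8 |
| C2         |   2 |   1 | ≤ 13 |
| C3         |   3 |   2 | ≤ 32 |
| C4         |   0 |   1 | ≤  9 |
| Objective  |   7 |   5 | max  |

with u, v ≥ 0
Each vertex is the intersection of two constraint boundaries that also satisfies all remaining constraints:
  u = 0 and v = 0 → (0, 0)
  2u + v = 13 and v = 0 → (6.5, 0)
  2u + v = 13 and v = 9 → (2, 9)
  v = 9 and u = 0 → (0, 9)

Vertices: (0, 0), (6.5, 0), (2, 9), (0, 9)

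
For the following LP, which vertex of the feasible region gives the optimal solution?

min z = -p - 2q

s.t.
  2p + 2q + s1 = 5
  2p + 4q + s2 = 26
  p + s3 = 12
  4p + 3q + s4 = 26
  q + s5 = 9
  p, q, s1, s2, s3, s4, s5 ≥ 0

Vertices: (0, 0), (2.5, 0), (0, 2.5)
Evaluating z = -p - 2q at each vertex:
  (0, 0): z = 0
  (2.5, 0): z = -2.5
  (0, 2.5): z = -5

The smallest value is z = -5, attained at (0, 2.5).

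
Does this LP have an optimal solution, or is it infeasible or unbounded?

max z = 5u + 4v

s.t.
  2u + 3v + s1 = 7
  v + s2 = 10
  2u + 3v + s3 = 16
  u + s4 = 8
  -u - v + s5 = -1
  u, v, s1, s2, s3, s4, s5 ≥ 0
The point (3.5, 0) satisfies every constraint, so the LP is feasible; the constraints give u ≤ 8 and v ≤ 10, which with u, v ≥ 0 keep the feasible region inside a bounded box. A feasible, bounded LP attains a finite optimum at a vertex.

Feasible with finite optimum z* = 17.5 at (3.5, 0).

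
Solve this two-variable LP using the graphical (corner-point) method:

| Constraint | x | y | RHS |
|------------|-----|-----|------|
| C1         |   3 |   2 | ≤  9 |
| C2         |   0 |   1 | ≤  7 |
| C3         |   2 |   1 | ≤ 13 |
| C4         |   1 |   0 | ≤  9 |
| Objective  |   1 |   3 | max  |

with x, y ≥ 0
Each vertex is the intersection of two constraint boundaries that also satisfies all remaining constraints:
  x = 0 and y = 0 → (0, 0)
  3x + 2y = 9 and y = 0 → (3, 0)
  3x + 2y = 9 and x = 0 → (0, 4.5)

Evaluating z = x + 3y at each vertex:
  (0, 0): z = 0
  (3, 0): z = 3
  (0, 4.5): z = 13.5

The maximum is at (0, 4.5) with z = 13.5.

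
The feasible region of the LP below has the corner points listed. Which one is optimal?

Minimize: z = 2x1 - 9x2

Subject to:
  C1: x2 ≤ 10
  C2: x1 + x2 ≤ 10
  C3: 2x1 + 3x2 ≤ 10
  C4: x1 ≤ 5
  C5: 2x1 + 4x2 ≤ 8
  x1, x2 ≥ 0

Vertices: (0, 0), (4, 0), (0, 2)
Evaluating z = 2x1 - 9x2 at each vertex:
  (0, 0): z = 0
  (4, 0): z = 8
  (0, 2): z = -18

The smallest value is z = -18, attained at (0, 2).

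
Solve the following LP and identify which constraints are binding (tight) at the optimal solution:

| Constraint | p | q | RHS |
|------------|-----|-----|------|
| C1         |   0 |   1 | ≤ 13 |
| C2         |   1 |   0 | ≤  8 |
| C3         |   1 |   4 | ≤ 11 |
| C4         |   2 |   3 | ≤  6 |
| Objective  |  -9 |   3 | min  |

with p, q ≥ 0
Optimal: p = 3, q = 0
Binding: C4, q ≥ 0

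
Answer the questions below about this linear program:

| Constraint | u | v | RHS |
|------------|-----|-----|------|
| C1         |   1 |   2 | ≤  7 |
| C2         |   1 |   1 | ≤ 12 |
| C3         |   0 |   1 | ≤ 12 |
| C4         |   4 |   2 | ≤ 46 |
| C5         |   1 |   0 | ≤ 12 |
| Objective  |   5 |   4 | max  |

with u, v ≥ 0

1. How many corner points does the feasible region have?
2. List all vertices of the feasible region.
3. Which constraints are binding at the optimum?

1. 3
2. (0, 0), (7, 0), (0, 3.5)
3. C1, v ≥ 0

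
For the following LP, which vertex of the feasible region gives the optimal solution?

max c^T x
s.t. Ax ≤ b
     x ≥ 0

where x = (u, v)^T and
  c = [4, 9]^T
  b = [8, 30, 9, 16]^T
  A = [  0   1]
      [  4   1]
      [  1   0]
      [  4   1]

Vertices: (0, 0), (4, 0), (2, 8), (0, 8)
Evaluating z = 4u + 9v at each vertex:
  (0, 0): z = 0
  (4, 0): z = 16
  (2, 8): z = 80
  (0, 8): z = 72

The largest value is z = 80, attained at (2, 8).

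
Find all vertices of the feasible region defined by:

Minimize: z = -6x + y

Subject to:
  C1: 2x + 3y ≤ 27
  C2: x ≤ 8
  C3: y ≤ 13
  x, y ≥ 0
Each vertex is the intersection of two constraint boundaries that also satisfies all remaining constraints:
  x = 0 and y = 0 → (0, 0)
  x = 8 and y = 0 → (8, 0)
  2x + 3y = 27 and x = 8 → (8, 3.667)
  2x + 3y = 27 and x = 0 → (0, 9)

Vertices: (0, 0), (8, 0), (8, 3.667), (0, 9)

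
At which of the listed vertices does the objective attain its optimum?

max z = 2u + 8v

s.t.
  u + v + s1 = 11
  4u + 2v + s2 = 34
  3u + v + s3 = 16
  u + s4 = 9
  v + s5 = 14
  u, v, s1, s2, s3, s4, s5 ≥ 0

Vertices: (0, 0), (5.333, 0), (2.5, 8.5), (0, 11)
Evaluating z = 2u + 8v at each vertex:
  (0, 0): z = 0
  (5.333, 0): z = 10.67
  (2.5, 8.5): z = 73
  (0, 11): z = 88

The largest value is z = 88, attained at (0, 11).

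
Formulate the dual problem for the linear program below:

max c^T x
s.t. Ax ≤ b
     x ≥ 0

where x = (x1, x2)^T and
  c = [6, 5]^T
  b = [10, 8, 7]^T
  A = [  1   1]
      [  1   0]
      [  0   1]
Minimize: z = 10y1 + 8y2 + 7y3

Subject to:
  C1: -y1 - y2 ≤ -6
  C2: -y1 - y3 ≤ -5
  y1, y2, y3 ≥ 0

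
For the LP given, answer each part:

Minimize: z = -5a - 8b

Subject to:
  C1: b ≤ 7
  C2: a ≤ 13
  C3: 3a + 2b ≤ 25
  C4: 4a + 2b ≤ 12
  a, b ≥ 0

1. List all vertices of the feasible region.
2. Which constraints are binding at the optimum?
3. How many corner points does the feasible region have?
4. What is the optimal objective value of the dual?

1. (0, 0), (3, 0), (0, 6)
2. C4, a ≥ 0
3. 3
4. -48 (by strong duality, equal to the primal optimum)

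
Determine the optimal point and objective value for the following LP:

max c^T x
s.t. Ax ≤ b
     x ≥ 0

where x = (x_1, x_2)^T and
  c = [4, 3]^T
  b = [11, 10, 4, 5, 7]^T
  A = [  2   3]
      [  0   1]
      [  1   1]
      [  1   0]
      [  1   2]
Each vertex is the intersection of two constraint boundaries that also satisfies all remaining constraints:
  x_1 = 0 and x_2 = 0 → (0, 0)
  x_1 + x_2 = 4 and x_2 = 0 → (4, 0)
  2x_1 + 3x_2 = 11 and x_1 + x_2 = 4 → (1, 3)
  x_1 + 2x_2 = 7 and x_1 = 0 → (0, 3.5)

Evaluating z = 4x_1 + 3x_2 at each vertex:
  (0, 0): z = 0
  (4, 0): z = 16
  (1, 3): z = 13
  (0, 3.5): z = 10.5

The maximum is at (4, 0) with z = 16.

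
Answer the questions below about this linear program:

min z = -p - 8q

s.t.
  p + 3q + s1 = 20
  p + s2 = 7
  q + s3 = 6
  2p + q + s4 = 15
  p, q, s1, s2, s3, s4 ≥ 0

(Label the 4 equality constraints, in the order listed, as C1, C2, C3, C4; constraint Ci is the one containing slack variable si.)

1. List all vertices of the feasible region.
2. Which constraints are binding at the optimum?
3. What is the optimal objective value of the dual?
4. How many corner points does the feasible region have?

1. (0, 0), (7, 0), (7, 1), (5, 5), (2, 6), (0, 6)
2. C1, C3
3. -50 (by strong duality, equal to the primal optimum)
4. 6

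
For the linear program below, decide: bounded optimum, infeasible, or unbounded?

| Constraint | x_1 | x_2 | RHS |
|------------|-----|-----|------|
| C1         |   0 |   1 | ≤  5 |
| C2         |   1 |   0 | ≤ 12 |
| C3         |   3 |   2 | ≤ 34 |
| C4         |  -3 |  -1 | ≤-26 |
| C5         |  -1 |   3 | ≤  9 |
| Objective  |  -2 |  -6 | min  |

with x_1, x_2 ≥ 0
The point (8, 5) satisfies every constraint, so the LP is feasible; the constraints give x_1 ≤ 12 and x_2 ≤ 5, which with x_1, x_2 ≥ 0 keep the feasible region inside a bounded box. A feasible, bounded LP attains a finite optimum at a vertex.

Evaluating z = -2x_1 - 6x_2 at each vertex:
  (8.667, 0): z = -17.33
  (11.33, 0): z = -22.67
  (8, 5): z = -46
  (7, 5): z = -44

The LP has an optimal solution: (8, 5) with z = -46.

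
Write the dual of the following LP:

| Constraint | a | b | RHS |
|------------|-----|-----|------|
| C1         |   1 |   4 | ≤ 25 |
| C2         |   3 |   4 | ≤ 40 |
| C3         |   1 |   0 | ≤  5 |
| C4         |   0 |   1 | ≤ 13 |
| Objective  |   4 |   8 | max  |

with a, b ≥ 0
Minimize: z = 25y1 + 40y2 + 5y3 + 13y4

Subject to:
  C1: -y1 - 3y2 - y3 ≤ -4
  C2: -4y1 - 4y2 - y4 ≤ -8
  y1, y2, y3, y4 ≥ 0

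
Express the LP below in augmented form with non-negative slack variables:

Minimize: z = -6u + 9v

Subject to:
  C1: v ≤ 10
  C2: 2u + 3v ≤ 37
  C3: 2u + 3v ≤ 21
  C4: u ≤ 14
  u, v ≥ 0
min z = -6u + 9v

s.t.
  v + s1 = 10
  2u + 3v + s2 = 37
  2u + 3v + s3 = 21
  u + s4 = 14
  u, v, s1, s2, s3, s4 ≥ 0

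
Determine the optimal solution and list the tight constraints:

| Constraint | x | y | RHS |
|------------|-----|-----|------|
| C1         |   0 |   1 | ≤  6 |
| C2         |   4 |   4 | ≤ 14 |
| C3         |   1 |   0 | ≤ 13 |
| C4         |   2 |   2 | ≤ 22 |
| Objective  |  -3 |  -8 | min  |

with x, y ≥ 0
Optimal: x = 0, y = 3.5
Binding: C2, x ≥ 0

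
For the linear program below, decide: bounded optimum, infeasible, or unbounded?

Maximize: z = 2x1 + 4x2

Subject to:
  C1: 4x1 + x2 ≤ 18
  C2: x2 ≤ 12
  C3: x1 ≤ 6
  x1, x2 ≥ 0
The point (1.5, 12) satisfies every constraint, so the LP is feasible; the constraints give x1 ≤ 6 and x2 ≤ 12, which with x1, x2 ≥ 0 keep the feasible region inside a bounded box. A feasible, bounded LP attains a finite optimum at a vertex.

Evaluating z = 2x1 + 4x2 at each vertex:
  (0, 0): z = 0
  (4.5, 0): z = 9
  (1.5, 12): z = 51
  (0, 12): z = 48

The LP has an optimal solution: (1.5, 12) with z = 51.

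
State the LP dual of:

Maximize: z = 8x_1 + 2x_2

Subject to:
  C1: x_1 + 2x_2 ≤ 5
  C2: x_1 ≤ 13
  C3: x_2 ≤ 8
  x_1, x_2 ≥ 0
Minimize: z = 5y1 + 13y2 + 8y3

Subject to:
  C1: -y1 - y2 ≤ -8
  C2: -2y1 - y3 ≤ -2
  y1, y2, y3 ≥ 0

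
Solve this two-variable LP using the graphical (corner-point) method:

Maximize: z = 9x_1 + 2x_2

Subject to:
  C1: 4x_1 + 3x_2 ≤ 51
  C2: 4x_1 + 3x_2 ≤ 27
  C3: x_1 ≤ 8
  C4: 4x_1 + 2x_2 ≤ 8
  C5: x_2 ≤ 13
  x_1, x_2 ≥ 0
x_1 = 2, x_2 = 0, z = 18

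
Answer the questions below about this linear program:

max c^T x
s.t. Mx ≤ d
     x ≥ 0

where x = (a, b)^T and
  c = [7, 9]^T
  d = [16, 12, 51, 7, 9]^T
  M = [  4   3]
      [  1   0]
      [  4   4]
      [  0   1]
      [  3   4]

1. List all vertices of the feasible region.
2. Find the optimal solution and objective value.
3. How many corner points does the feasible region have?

1. (0, 0), (3, 0), (0, 2.25)
2. a = 3, b = 0, z = 21
3. 3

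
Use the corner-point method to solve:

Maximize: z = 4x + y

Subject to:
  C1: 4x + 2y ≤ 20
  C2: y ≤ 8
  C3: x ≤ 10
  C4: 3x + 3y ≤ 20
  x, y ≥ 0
Each vertex is the intersection of two constraint boundaries that also satisfies all remaining constraints:
  x = 0 and y = 0 → (0, 0)
  4x + 2y = 20 and y = 0 → (5, 0)
  4x + 2y = 20 and 3x + 3y = 20 → (3.333, 3.333)
  3x + 3y = 20 and x = 0 → (0, 6.667)

Evaluating z = 4x + y at each vertex:
  (0, 0): z = 0
  (5, 0): z = 20
  (3.333, 3.333): z = 16.67
  (0, 6.667): z = 6.667

The maximum is at (5, 0) with z = 20.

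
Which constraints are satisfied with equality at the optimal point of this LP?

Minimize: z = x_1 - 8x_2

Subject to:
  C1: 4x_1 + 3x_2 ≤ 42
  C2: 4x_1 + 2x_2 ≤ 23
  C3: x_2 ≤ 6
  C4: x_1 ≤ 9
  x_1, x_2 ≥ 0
Optimal: x_1 = 0, x_2 = 6
Slack at optimum:
  C1: slack = 24
  C2: slack = 11
  C3: slack = 0 (binding)
  C4: slack = 9
  x_1 ≥ 0: x_1 = 0 (binding)
  x_2 ≥ 0: x_2 = 6
Binding constraints: C3, x_1 ≥ 0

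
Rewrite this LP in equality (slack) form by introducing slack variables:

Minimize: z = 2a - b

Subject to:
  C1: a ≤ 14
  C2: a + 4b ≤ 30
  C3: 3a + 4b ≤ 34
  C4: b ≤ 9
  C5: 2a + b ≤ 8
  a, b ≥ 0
min z = 2a - b

s.t.
  a + s1 = 14
  a + 4b + s2 = 30
  3a + 4b + s3 = 34
  b + s4 = 9
  2a + b + s5 = 8
  a, b, s1, s2, s3, s4, s5 ≥ 0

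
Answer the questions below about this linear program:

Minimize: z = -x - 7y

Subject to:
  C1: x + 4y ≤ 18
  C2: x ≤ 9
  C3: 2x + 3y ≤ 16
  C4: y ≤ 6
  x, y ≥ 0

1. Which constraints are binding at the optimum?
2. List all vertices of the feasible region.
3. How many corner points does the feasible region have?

1. C1, x ≥ 0
2. (0, 0), (8, 0), (2, 4), (0, 4.5)
3. 4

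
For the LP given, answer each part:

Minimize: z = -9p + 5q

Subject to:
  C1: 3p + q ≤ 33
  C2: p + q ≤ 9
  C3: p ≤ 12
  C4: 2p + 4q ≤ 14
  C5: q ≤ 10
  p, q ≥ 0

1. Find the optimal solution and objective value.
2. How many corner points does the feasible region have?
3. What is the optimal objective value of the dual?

1. p = 7, q = 0, z = -63
2. 3
3. -63 (by strong duality, equal to the primal optimum)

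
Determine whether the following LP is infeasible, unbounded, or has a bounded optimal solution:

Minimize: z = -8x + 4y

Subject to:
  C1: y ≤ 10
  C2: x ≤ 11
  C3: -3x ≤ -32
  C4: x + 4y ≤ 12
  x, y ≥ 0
The point (11, 0) satisfies every constraint, so the LP is feasible; the constraints give x ≤ 11 and y ≤ 10, which with x, y ≥ 0 keep the feasible region inside a bounded box. A feasible, bounded LP attains a finite optimum at a vertex.

Evaluating z = -8x + 4y at each vertex:
  (10.67, 0): z = -85.33
  (11, 0): z = -88
  (11, 0.25): z = -87
  (10.67, 0.3333): z = -84

Bounded optimum: z* = -88 at (11, 0).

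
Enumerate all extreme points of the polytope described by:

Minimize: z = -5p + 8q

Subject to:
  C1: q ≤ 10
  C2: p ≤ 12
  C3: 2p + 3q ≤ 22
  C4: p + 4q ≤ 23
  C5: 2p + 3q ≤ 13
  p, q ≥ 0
Each vertex is the intersection of two constraint boundaries that also satisfies all remaining constraints:
  p = 0 and q = 0 → (0, 0)
  2p + 3q = 13 and q = 0 → (6.5, 0)
  2p + 3q = 13 and p = 0 → (0, 4.333)

Vertices: (0, 0), (6.5, 0), (0, 4.333)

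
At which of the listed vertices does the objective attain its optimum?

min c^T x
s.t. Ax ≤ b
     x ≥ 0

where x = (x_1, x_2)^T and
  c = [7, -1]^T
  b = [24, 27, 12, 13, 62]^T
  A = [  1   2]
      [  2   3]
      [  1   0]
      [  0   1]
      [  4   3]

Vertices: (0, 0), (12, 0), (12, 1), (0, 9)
(0, 9) with z = -9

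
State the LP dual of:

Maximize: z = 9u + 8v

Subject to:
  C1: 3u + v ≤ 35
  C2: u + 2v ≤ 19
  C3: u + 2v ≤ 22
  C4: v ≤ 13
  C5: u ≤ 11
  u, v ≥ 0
Minimize: z = 35y1 + 19y2 + 22y3 + 13y4 + 11y5

Subject to:
  C1: -3y1 - y2 - y3 - y5 ≤ -9
  C2: -y1 - 2y2 - 2y3 - y4 ≤ -8
  y1, y2, y3, y4, y5 ≥ 0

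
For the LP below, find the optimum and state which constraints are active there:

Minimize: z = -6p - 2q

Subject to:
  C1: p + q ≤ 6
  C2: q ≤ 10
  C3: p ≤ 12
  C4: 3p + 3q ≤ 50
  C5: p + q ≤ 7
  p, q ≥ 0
Optimal: p = 6, q = 0
Binding: C1, q ≥ 0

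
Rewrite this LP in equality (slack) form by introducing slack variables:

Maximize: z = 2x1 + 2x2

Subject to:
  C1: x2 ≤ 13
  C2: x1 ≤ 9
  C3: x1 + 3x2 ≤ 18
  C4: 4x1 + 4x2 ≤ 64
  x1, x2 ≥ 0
max z = 2x1 + 2x2

s.t.
  x2 + s1 = 13
  x1 + s2 = 9
  x1 + 3x2 + s3 = 18
  4x1 + 4x2 + s4 = 64
  x1, x2, s1, s2, s3, s4 ≥ 0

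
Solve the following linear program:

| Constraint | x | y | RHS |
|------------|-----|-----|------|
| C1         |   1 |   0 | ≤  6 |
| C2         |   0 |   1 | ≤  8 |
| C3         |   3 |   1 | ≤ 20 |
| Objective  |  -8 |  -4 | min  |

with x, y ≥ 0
Each vertex is the intersection of two constraint boundaries that also satisfies all remaining constraints:
  x = 0 and y = 0 → (0, 0)
  x = 6 and y = 0 → (6, 0)
  x = 6 and 3x + y = 20 → (6, 2)
  y = 8 and 3x + y = 20 → (4, 8)
  y = 8 and x = 0 → (0, 8)

Evaluating z = -8x - 4y at each vertex:
  (0, 0): z = 0
  (6, 0): z = -48
  (6, 2): z = -56
  (4, 8): z = -64
  (0, 8): z = -32

The minimum is at (4, 8) with z = -64.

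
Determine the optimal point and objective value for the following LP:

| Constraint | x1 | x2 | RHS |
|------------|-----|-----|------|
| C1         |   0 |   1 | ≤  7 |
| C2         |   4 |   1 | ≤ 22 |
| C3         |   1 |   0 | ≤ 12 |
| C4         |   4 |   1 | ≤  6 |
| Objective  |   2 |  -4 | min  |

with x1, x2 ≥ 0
x1 = 0, x2 = 6, z = -24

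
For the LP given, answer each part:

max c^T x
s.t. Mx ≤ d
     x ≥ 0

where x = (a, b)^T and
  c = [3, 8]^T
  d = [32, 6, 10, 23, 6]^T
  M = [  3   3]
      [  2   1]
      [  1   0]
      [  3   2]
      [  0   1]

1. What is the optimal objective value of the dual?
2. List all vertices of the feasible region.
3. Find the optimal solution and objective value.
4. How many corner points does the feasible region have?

1. 48 (by strong duality, equal to the primal optimum)
2. (0, 0), (3, 0), (0, 6)
3. a = 0, b = 6, z = 48
4. 3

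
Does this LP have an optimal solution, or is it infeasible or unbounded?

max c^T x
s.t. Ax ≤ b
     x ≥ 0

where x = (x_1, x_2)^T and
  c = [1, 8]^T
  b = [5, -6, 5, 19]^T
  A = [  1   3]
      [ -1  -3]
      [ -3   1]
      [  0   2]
One constraint requires x_1 + 3x_2 ≤ 5, while the constraint -x_1 - 3x_2 ≤ -6 is equivalent to x_1 + 3x_2 ≥ 6. Together they would need 6 ≤ x_1 + 3x_2 ≤ 5, which is impossible since 6 > 5. No point satisfies all constraints.

Infeasible — the constraint set is empty.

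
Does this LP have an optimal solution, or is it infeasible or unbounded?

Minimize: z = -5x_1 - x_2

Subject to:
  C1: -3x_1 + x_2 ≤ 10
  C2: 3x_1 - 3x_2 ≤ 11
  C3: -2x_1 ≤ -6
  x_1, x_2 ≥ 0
Feasible point: (3, 0) satisfies every constraint, so the LP is feasible.
Direction d = (1, 1): for each constraint row a, a·d ≤ 0 —
  (-3)(1) + (1)(1) = -2 ≤ 0
  (3)(1) + (-3)(1) = 0 ≤ 0
  (-2)(1) + (0)(1) = -2 ≤ 0
and d ≥ 0, so (3, 0) + t·d stays feasible for every t ≥ 0. Along this ray z = -5x_1 - x_2 changes by -6 per unit t, so z → −∞.

Unbounded: there is a feasible ray along which z → −∞.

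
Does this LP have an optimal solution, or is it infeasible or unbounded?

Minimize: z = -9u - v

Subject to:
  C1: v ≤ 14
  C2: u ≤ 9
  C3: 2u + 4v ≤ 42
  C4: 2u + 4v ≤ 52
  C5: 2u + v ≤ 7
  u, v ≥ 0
The point (3.5, 0) satisfies every constraint, so the LP is feasible; the constraints give u ≤ 9 and v ≤ 14, which with u, v ≥ 0 keep the feasible region inside a bounded box. A feasible, bounded LP attains a finite optimum at a vertex.

Evaluating z = -9u - v at each vertex:
  (0, 0): z = 0
  (3.5, 0): z = -31.5
  (0, 7): z = -7

The LP has an optimal solution: (3.5, 0) with z = -31.5.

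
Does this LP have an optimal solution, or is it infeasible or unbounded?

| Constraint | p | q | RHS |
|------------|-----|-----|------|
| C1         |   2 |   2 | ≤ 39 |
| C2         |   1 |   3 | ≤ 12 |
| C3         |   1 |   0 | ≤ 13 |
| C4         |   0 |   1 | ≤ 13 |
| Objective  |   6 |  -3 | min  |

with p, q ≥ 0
The point (0, 4) satisfies every constraint, so the LP is feasible; the constraints give p ≤ 13 and q ≤ 13, which with p, q ≥ 0 keep the feasible region inside a bounded box. A feasible, bounded LP attains a finite optimum at a vertex.

Feasible with finite optimum z* = -12 at (0, 4).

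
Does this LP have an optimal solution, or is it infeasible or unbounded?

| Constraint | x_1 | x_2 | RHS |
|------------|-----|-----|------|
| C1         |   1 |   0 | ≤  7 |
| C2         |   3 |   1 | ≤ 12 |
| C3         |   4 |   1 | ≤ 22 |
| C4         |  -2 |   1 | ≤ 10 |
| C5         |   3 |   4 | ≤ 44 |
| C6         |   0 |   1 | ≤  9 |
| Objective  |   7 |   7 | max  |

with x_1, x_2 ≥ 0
The point (1, 9) satisfies every constraint, so the LP is feasible; the constraints give x_1 ≤ 7 and x_2 ≤ 9, which with x_1, x_2 ≥ 0 keep the feasible region inside a bounded box. A feasible, bounded LP attains a finite optimum at a vertex.

Feasible with finite optimum z* = 70 at (1, 9).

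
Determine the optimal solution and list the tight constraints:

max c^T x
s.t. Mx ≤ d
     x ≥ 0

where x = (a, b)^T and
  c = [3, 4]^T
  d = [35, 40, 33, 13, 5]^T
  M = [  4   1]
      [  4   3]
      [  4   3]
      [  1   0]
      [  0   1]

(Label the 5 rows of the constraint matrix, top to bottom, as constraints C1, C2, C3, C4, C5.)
Optimal: a = 4.5, b = 5
Slack at optimum:
  C1: slack = 12
  C2: slack = 7
  C3: slack = 0 (binding)
  C4: slack = 8.5
  C5: slack = 0 (binding)
  a ≥ 0: a = 4.5
  b ≥ 0: b = 5
Binding constraints: C3, C5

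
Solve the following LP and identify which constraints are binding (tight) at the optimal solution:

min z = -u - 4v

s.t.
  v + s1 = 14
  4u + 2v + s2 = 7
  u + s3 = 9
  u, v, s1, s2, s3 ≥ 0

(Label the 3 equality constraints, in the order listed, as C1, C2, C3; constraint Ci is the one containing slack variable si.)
Optimal: u = 0, v = 3.5
Slack at optimum:
  C1: slack = 10.5
  C2: slack = 0 (binding)
  C3: slack = 9
  u ≥ 0: u = 0 (binding)
  v ≥ 0: v = 3.5
Binding constraints: C2, u ≥ 0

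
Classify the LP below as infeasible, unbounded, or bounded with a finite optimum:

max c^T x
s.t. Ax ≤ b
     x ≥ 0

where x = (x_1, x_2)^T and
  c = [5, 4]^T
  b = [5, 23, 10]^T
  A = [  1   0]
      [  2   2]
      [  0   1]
The point (5, 6.5) satisfies every constraint, so the LP is feasible; the constraints give x_1 ≤ 5 and x_2 ≤ 10, which with x_1, x_2 ≥ 0 keep the feasible region inside a bounded box. A feasible, bounded LP attains a finite optimum at a vertex.

Evaluating z = 5x_1 + 4x_2 at each vertex:
  (0, 0): z = 0
  (5, 0): z = 25
  (5, 6.5): z = 51
  (1.5, 10): z = 47.5
  (0, 10): z = 40

Bounded optimum: z* = 51 at (5, 6.5).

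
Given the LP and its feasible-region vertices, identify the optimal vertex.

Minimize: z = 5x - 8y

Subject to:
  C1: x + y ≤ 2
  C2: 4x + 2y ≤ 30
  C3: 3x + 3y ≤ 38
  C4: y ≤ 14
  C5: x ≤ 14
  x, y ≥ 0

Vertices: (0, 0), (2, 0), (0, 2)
(0, 2) with z = -16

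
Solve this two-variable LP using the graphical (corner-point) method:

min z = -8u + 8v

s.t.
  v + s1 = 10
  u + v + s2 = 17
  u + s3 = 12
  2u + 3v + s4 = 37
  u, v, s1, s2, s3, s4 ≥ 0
Each vertex is the intersection of two constraint boundaries that also satisfies all remaining constraints:
  u = 0 and v = 0 → (0, 0)
  u = 12 and v = 0 → (12, 0)
  u = 12 and 2u + 3v = 37 → (12, 4.333)
  v = 10 and 2u + 3v = 37 → (3.5, 10)
  v = 10 and u = 0 → (0, 10)

Evaluating z = -8u + 8v at each vertex:
  (0, 0): z = 0
  (12, 0): z = -96
  (12, 4.333): z = -61.33
  (3.5, 10): z = 52
  (0, 10): z = 80

The minimum is at (12, 0) with z = -96.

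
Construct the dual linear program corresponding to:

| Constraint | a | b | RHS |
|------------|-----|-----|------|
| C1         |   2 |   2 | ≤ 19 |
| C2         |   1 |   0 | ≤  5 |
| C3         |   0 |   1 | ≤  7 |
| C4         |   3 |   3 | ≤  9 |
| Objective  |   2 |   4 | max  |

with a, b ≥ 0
Minimize: z = 19y1 + 5y2 + 7y3 + 9y4

Subject to:
  C1: -2y1 - y2 - 3y4 ≤ -2
  C2: -2y1 - y3 - 3y4 ≤ -4
  y1, y2, y3, y4 ≥ 0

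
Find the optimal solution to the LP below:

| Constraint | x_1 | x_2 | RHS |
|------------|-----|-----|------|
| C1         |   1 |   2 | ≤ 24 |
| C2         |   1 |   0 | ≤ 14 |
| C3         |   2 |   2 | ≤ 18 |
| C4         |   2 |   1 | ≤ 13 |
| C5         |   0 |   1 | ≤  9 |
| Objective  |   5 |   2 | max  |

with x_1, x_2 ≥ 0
Each vertex is the intersection of two constraint boundaries that also satisfies all remaining constraints:
  x_1 = 0 and x_2 = 0 → (0, 0)
  2x_1 + x_2 = 13 and x_2 = 0 → (6.5, 0)
  2x_1 + 2x_2 = 18 and 2x_1 + x_2 = 13 → (4, 5)
  2x_1 + 2x_2 = 18 and x_2 = 9 → (0, 9)

Evaluating z = 5x_1 + 2x_2 at each vertex:
  (0, 0): z = 0
  (6.5, 0): z = 32.5
  (4, 5): z = 30
  (0, 9): z = 18

The maximum is at (6.5, 0) with z = 32.5.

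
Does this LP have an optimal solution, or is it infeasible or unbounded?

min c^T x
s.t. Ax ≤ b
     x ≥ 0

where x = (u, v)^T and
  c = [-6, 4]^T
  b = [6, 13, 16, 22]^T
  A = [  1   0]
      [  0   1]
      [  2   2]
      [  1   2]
The point (6, 0) satisfies every constraint, so the LP is feasible; the constraints give u ≤ 6 and v ≤ 13, which with u, v ≥ 0 keep the feasible region inside a bounded box. A feasible, bounded LP attains a finite optimum at a vertex.

Evaluating z = -6u + 4v at each vertex:
  (0, 0): z = 0
  (6, 0): z = -36
  (6, 2): z = -28
  (0, 8): z = 32

Bounded optimum: z* = -36 at (6, 0).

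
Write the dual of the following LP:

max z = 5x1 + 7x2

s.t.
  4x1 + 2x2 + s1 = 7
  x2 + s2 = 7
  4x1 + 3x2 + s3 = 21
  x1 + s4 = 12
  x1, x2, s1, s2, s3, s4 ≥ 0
Minimize: z = 7y1 + 7y2 + 21y3 + 12y4

Subject to:
  C1: -4y1 - 4y3 - y4 ≤ -5
  C2: -2y1 - y2 - 3y3 ≤ -7
  y1, y2, y3, y4 ≥ 0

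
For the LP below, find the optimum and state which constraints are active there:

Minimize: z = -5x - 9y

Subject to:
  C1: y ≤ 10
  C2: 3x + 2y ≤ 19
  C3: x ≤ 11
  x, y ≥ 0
Optimal: x = 0, y = 9.5
Binding: C2, x ≥ 0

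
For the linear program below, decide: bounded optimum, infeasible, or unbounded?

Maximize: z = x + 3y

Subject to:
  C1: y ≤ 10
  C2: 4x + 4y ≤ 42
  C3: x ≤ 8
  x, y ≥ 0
The point (0.5, 10) satisfies every constraint, so the LP is feasible; the constraints give x ≤ 8 and y ≤ 10, which with x, y ≥ 0 keep the feasible region inside a bounded box. A feasible, bounded LP attains a finite optimum at a vertex.

Evaluating z = x + 3y at each vertex:
  (0, 0): z = 0
  (8, 0): z = 8
  (8, 2.5): z = 15.5
  (0.5, 10): z = 30.5
  (0, 10): z = 30

Bounded optimum: z* = 30.5 at (0.5, 10).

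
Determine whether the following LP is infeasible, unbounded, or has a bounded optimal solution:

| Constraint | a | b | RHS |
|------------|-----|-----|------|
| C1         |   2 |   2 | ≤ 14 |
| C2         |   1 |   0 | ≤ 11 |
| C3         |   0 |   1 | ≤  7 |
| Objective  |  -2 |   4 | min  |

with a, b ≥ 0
The point (7, 0) satisfies every constraint, so the LP is feasible; the constraints give a ≤ 11 and b ≤ 7, which with a, b ≥ 0 keep the feasible region inside a bounded box. A feasible, bounded LP attains a finite optimum at a vertex.

Feasible with finite optimum z* = -14 at (7, 0).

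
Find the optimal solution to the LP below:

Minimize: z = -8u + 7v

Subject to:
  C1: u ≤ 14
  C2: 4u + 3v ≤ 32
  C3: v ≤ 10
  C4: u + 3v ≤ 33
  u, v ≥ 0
u = 8, v = 0, z = -64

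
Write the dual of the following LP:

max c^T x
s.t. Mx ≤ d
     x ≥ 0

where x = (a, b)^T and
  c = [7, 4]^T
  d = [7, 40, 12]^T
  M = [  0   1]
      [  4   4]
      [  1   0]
Minimize: z = 7y1 + 40y2 + 12y3

Subject to:
  C1: -4y2 - y3 ≤ -7
  C2: -y1 - 4y2 ≤ -4
  y1, y2, y3 ≥ 0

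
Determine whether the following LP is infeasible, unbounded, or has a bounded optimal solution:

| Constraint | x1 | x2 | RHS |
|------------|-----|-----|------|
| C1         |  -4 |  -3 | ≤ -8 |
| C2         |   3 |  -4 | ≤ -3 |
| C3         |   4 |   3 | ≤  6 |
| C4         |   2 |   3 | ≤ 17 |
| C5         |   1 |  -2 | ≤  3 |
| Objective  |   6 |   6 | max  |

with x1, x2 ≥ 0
C3 requires 4x1 + 3x2 ≤ 6, while C1 (-4x1 - 3x2 ≤ -8) is equivalent to 4x1 + 3x2 ≥ 8. Together they would need 8 ≤ 4x1 + 3x2 ≤ 6, which is impossible since 8 > 6. No point satisfies all constraints.

Infeasible: no point satisfies all constraints simultaneously.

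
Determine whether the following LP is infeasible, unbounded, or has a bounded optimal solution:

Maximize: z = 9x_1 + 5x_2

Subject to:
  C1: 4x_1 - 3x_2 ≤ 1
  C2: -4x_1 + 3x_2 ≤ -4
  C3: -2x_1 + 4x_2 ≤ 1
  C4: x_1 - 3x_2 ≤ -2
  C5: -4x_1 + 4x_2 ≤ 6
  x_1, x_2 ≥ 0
C1 requires 4x_1 - 3x_2 ≤ 1, while C2 (-4x_1 + 3x_2 ≤ -4) is equivalent to 4x_1 - 3x_2 ≥ 4. Together they would need 4 ≤ 4x_1 - 3x_2 ≤ 1, which is impossible since 4 > 1. No point satisfies all constraints.

The feasible region is empty; the LP is infeasible.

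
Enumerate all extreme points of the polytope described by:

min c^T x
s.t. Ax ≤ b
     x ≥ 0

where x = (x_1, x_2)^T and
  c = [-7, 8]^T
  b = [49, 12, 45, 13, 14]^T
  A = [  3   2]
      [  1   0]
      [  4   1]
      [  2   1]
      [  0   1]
Each vertex is the intersection of two constraint boundaries that also satisfies all remaining constraints:
  x_1 = 0 and x_2 = 0 → (0, 0)
  2x_1 + x_2 = 13 and x_2 = 0 → (6.5, 0)
  2x_1 + x_2 = 13 and x_1 = 0 → (0, 13)

Vertices: (0, 0), (6.5, 0), (0, 13)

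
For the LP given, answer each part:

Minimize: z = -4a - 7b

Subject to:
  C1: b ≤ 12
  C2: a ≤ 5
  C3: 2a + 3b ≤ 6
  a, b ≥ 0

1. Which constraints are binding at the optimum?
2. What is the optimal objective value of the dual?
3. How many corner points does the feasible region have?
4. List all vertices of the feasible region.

1. C3, a ≥ 0
2. -14 (by strong duality, equal to the primal optimum)
3. 3
4. (0, 0), (3, 0), (0, 2)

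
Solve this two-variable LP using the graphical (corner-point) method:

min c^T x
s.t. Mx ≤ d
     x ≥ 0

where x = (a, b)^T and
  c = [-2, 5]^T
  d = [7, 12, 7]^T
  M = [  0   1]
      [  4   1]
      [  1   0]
a = 3, b = 0, z = -6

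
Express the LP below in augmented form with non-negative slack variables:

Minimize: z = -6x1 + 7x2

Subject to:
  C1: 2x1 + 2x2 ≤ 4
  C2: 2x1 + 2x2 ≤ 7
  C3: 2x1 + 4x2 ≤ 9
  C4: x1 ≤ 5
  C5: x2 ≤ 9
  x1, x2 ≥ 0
min z = -6x1 + 7x2

s.t.
  2x1 + 2x2 + s1 = 4
  2x1 + 2x2 + s2 = 7
  2x1 + 4x2 + s3 = 9
  x1 + s4 = 5
  x2 + s5 = 9
  x1, x2, s1, s2, s3, s4, s5 ≥ 0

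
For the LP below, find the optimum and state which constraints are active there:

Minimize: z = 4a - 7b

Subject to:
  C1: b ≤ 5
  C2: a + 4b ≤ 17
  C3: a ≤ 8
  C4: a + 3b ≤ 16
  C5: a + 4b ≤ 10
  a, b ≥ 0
Optimal: a = 0, b = 2.5
Binding: C5, a ≥ 0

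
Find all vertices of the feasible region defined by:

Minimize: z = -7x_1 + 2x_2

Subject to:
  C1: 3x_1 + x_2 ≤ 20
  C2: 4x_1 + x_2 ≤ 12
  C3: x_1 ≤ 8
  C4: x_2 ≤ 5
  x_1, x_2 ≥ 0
Each vertex is the intersection of two constraint boundaries that also satisfies all remaining constraints:
  x_1 = 0 and x_2 = 0 → (0, 0)
  4x_1 + x_2 = 12 and x_2 = 0 → (3, 0)
  4x_1 + x_2 = 12 and x_2 = 5 → (1.75, 5)
  x_2 = 5 and x_1 = 0 → (0, 5)

Vertices: (0, 0), (3, 0), (1.75, 5), (0, 5)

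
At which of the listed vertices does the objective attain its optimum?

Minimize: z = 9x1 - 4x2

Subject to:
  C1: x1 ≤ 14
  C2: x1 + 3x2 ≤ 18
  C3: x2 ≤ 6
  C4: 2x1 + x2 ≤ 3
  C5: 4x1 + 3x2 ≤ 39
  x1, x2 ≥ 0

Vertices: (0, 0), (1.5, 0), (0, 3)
Evaluating z = 9x1 - 4x2 at each vertex:
  (0, 0): z = 0
  (1.5, 0): z = 13.5
  (0, 3): z = -12

The smallest value is z = -12, attained at (0, 3).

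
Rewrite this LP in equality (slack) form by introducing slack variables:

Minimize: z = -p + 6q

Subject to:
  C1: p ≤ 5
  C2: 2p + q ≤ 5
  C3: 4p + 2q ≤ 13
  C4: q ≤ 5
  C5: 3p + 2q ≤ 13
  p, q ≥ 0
min z = -p + 6q

s.t.
  p + s1 = 5
  2p + q + s2 = 5
  4p + 2q + s3 = 13
  q + s4 = 5
  3p + 2q + s5 = 13
  p, q, s1, s2, s3, s4, s5 ≥ 0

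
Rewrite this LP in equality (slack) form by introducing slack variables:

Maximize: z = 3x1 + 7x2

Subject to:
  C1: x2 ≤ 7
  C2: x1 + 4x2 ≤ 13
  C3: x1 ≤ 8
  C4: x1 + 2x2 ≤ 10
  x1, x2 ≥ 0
max z = 3x1 + 7x2

s.t.
  x2 + s1 = 7
  x1 + 4x2 + s2 = 13
  x1 + s3 = 8
  x1 + 2x2 + s4 = 10
  x1, x2, s1, s2, s3, s4 ≥ 0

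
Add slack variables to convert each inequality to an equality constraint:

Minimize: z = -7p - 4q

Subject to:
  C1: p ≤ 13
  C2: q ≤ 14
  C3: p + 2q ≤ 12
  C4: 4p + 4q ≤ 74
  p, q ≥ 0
min z = -7p - 4q

s.t.
  p + s1 = 13
  q + s2 = 14
  p + 2q + s3 = 12
  4p + 4q + s4 = 74
  p, q, s1, s2, s3, s4 ≥ 0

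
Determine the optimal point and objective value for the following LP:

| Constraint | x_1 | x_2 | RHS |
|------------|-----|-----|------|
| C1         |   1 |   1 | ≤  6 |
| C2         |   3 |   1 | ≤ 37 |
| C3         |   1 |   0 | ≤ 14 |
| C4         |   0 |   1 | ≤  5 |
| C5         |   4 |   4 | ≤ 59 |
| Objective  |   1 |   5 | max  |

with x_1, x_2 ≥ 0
Each vertex is the intersection of two constraint boundaries that also satisfies all remaining constraints:
  x_1 = 0 and x_2 = 0 → (0, 0)
  x_1 + x_2 = 6 and x_2 = 0 → (6, 0)
  x_1 + x_2 = 6 and x_2 = 5 → (1, 5)
  x_2 = 5 and x_1 = 0 → (0, 5)

Evaluating z = x_1 + 5x_2 at each vertex:
  (0, 0): z = 0
  (6, 0): z = 6
  (1, 5): z = 26
  (0, 5): z = 25

The maximum is at (1, 5) with z = 26.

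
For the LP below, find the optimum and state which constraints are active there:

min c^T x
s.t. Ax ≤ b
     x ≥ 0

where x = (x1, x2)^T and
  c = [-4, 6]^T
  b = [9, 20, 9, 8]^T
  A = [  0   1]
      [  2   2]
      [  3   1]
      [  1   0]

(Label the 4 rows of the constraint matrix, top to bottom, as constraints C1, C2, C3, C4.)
Optimal: x1 = 3, x2 = 0
Slack at optimum:
  C1: slack = 9
  C2: slack = 14
  C3: slack = 0 (binding)
  C4: slack = 5
  x1 ≥ 0: x1 = 3
  x2 ≥ 0: x2 = 0 (binding)
Binding constraints: C3, x2 ≥ 0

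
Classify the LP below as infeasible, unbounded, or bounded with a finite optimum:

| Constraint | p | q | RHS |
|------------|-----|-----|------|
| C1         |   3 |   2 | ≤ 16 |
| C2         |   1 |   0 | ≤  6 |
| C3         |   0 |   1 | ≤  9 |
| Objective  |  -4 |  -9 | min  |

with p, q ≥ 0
The point (0, 8) satisfies every constraint, so the LP is feasible; the constraints give p ≤ 6 and q ≤ 9, which with p, q ≥ 0 keep the feasible region inside a bounded box. A feasible, bounded LP attains a finite optimum at a vertex.

Evaluating z = -4p - 9q at each vertex:
  (0, 0): z = 0
  (5.333, 0): z = -21.33
  (0, 8): z = -72

Feasible with finite optimum z* = -72 at (0, 8).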